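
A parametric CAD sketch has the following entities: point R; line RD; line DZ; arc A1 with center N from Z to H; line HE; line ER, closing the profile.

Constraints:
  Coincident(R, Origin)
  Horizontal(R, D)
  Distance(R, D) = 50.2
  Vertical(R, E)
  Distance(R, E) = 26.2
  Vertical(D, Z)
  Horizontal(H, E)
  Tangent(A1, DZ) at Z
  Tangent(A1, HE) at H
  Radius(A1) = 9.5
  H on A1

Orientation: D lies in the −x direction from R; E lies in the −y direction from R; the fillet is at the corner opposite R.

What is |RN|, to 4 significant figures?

43.99

R and E share the same x with |RE| = 26.2 and E on the −y side, so E = (0.000, -26.20). The virtual corner opposite R is at (-50.20, -26.20). The tangent condition forces NZ to be normal to DZ and since A1 is tangent to HE there, NH ⟂ HE, with radius 9.5, so the center N sits 9.5 in from both sides at N = (-40.70, -16.70). Then |RN| = |N − R| = 43.99.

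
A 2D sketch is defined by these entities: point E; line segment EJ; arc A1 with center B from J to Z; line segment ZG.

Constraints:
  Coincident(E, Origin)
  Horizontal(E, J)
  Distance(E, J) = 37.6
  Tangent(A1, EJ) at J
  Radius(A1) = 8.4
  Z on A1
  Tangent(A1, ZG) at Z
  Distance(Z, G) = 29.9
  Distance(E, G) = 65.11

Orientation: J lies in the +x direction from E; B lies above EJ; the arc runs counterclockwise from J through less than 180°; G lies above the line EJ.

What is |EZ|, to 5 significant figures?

45.818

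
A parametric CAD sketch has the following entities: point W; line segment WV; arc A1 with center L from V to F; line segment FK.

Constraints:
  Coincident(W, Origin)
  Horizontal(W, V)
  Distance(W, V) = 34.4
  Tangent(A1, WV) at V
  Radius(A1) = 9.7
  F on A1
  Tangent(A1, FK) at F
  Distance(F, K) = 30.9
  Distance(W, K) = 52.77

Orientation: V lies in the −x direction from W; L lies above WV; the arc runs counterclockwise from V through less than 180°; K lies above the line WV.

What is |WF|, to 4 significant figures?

27.64

Checks: |LF| = 9.700 ✓; ∠(LF, FK) = 90.00° ✓; |FK| = 30.90 ✓; |WK| = 52.77 ✓.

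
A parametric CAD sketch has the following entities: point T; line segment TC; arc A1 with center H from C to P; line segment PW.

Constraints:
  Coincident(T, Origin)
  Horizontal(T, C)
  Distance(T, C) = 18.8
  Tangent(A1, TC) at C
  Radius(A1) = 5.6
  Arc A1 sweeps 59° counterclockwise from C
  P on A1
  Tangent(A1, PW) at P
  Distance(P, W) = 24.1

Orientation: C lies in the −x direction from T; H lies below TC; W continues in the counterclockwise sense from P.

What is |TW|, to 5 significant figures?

42.933

On A1, C sits at bearing 90° from H; a 59° counterclockwise sweep puts P at bearing 149°, so P = H + 5.6·(cos 149°, sin 149°) = (-23.600, -2.7158). Since A1 is tangent to PW there, HP ⟂ PW, so PW runs along (−sin 149°, cos 149°); with |PW| = 24.1, W = (-36.013, -23.374). Then |TW| = |W − T| = 42.933.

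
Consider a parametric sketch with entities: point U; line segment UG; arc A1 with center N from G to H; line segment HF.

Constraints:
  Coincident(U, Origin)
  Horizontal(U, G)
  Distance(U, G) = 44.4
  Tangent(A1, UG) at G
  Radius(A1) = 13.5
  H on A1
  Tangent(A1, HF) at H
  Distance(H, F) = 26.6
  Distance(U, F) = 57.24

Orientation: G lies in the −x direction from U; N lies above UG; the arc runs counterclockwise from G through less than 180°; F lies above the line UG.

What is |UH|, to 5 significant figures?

35.640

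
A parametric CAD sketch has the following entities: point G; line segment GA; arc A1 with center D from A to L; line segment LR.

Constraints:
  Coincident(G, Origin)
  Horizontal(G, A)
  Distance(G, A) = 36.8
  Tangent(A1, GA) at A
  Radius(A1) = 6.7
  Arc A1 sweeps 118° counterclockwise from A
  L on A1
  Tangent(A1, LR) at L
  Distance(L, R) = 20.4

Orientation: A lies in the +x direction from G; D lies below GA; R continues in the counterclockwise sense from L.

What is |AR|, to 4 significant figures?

28.10

G is at the origin; G and A share the same y with |GA| = 36.8 and A on the +x side, so A = (36.80, 0.000). Tangency of A1 to GA means the radius DA is perpendicular to GA, so D = A + (0, -6.7) = (36.80, -6.700). On A1, A sits at bearing 90° from D; a 118° counterclockwise sweep puts L at bearing 208°, so L = D + 6.7·(cos 208°, sin 208°) = (30.88, -9.845). Tangency of A1 to LR means the radius DL is perpendicular to LR, so LR runs along (−sin 208°, cos 208°); with |LR| = 20.4, R = (40.46, -27.86). Then |AR| = |R − A| = 28.10.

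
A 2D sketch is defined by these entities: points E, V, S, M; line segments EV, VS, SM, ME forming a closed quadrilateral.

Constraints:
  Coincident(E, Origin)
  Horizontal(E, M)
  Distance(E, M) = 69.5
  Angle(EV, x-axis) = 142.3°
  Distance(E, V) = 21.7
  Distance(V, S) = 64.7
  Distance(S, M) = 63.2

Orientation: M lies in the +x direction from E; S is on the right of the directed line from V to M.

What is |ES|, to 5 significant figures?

44.407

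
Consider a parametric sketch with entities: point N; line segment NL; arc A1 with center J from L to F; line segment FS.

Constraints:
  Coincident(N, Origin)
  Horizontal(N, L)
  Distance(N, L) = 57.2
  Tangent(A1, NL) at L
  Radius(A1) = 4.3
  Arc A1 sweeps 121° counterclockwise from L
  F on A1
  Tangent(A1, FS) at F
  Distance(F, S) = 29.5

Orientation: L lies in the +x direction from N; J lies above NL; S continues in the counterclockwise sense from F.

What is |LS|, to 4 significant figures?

33.82

N is at the origin; N and L share the same y with |NL| = 57.2 and L on the +x side, so L = (57.20, 0.000). A1 meets NL tangentially, so JL is at right angles to NL, so J = L + (0, 4.3) = (57.20, 4.300). On A1, L sits at bearing -90° from J; a 121° counterclockwise sweep puts F at bearing 31°, so F = J + 4.3·(cos 31°, sin 31°) = (60.89, 6.515). The tangent condition forces JF to be normal to FS, so FS runs along (−sin 31°, cos 31°); with |FS| = 29.5, S = (45.69, 31.80). Then |LS| = |S − L| = 33.82.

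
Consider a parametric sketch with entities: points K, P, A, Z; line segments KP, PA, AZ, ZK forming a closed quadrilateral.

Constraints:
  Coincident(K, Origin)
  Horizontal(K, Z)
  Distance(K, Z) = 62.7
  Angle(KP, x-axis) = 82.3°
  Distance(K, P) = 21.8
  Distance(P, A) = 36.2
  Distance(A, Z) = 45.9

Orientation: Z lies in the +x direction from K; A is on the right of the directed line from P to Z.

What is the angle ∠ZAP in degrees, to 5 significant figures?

100.81°

K is at the origin; KZ is horizontal with |KZ| = 62.7 and Z in +x, so Z = (62.7, 0). KP runs at 82.3° with |KP| = 21.8, so P = (2.9209, 21.603). A is determined by |PA| = 36.2 and |AZ| = 45.9 together: it lies at the intersection of circle(P, 36.2) and circle(Z, 45.9). With |PZ| = 63.563, the foot of the radical line on PZ is 25.517 from P and the perpendicular offset is √(36.2² − 25.517²) = 25.677. Taking the right-of-PZ solution: A = (18.192, -11.218).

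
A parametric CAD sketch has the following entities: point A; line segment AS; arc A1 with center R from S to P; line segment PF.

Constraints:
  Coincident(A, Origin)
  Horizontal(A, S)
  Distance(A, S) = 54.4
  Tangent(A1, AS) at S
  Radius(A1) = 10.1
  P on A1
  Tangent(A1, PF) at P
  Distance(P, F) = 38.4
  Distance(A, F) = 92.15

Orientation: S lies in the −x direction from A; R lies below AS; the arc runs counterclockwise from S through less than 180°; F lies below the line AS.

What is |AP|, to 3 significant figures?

62.7

A is at the origin; A and S share the same y with |AS| = 54.4 and S on the −x side, so S = (-54.4, 0.00). The tangent condition forces RS to be normal to AS, so R = S + (0, -10.1) = (-54.4, -10.1). Since RP ⟂ PF (tangency), |RF| = √(10.1² + 38.4²) = 39.7 regardless of where P sits on A1. So F lies on both circle(A, 92.15) and circle(R, 39.7); the below-AS intersection is F = (-85.2, -35.2). P is the foot of the tangent from F: P = (-62.6, -4.16).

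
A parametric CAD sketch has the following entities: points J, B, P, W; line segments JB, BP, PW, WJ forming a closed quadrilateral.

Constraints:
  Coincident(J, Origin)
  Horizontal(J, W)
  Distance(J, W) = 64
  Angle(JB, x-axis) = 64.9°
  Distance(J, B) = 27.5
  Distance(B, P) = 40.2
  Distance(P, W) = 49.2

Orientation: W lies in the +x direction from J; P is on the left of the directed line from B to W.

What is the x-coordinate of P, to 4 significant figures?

46.01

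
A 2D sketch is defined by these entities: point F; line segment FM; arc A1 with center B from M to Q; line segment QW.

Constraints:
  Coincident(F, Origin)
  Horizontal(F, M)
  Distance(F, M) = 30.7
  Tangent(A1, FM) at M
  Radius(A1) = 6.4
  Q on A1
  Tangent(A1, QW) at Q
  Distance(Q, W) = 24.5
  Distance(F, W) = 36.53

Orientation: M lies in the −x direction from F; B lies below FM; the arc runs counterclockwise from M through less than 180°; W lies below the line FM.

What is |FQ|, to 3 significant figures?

37.3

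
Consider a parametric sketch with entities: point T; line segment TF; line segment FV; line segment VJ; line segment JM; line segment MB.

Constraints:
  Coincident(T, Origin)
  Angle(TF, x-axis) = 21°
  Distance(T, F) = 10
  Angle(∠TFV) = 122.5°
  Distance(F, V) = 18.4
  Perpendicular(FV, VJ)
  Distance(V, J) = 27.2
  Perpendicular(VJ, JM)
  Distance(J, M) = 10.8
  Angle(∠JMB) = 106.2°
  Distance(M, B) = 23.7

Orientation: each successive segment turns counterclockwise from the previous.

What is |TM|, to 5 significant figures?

22.814

T is at the origin; TF runs at 21.0° with length 10.0, so F = (9.3358, 3.5837). ∠TFV = 122.5° gives FV at 78.500° from the x-axis; with |FV| = 18.4, V = (13.004, 21.614). FV ⟂ VJ, so VJ runs at 168.50°; with |VJ| = 27.2, J = (-13.650, 27.037). VJ is perpendicular to JM, so JM runs at -101.50°; with |JM| = 10.8, M = (-15.803, 16.454). Then |TM| = |M − T| = 22.814.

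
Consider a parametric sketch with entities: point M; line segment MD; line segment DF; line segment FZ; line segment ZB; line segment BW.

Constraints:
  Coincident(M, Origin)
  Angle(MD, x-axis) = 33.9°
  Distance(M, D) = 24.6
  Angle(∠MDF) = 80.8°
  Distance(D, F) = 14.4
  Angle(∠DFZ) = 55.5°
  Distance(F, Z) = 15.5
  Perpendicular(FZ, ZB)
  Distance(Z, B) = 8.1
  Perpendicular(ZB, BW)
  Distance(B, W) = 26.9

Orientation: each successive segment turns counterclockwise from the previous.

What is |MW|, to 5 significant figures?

39.615

FZ is perpendicular to ZB, so ZB runs at -12.400°; with |ZB| = 8.1, B = (15.162, 7.3571). The perpendicularity gives BW at right angles to ZB, so BW runs at 77.600°; with |BW| = 26.9, W = (20.938, 33.630). Then |MW| = |W − M| = 39.615.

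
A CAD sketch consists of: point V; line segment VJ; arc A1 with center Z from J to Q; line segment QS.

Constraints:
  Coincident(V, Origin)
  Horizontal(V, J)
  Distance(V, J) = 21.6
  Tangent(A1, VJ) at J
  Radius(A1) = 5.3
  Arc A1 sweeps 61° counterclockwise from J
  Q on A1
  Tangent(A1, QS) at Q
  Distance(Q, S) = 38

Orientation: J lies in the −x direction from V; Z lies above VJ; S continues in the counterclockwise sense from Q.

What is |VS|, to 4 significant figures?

36.00

On A1, J sits at bearing -90° from Z; a 61° counterclockwise sweep puts Q at bearing -29°, so Q = Z + 5.3·(cos -29°, sin -29°) = (-16.96, 2.731). Tangency of A1 to QS means the radius ZQ is perpendicular to QS, so QS runs along (−sin -29°, cos -29°); with |QS| = 38.0, S = (1.458, 35.97). Then |VS| = |S − V| = 36.00.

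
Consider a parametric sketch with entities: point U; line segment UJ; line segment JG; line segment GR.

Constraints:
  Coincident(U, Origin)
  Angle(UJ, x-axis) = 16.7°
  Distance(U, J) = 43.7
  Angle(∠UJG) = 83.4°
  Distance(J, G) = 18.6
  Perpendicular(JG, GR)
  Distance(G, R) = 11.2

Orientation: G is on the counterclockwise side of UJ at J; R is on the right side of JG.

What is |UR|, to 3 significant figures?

56.3

U is at the origin; UJ runs at 16.7° with length 43.7, so J = 43.7·(cos 16.7°, sin 16.7°) = (41.9, 12.6). ∠UJG = 83.4°, so JG runs at 16.7° + (180° − 83.4°) = 113° from the x-axis; with |JG| = 18.6, G = J + 18.6·(cos 113°, sin 113°) = (34.5, 29.6). JG is perpendicular to GR; with |GR| = 11.2 on the right of JG, R = G + 11.2·(0.918, 0.396) = (44.8, 34.1). Then |UR| = |R − U| = 56.3.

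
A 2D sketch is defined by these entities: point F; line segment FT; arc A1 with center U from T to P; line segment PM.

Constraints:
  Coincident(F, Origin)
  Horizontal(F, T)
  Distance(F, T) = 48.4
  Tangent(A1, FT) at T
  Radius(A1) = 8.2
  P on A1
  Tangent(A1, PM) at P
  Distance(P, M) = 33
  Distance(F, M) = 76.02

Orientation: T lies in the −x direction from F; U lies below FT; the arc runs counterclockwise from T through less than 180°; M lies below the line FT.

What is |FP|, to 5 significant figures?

56.486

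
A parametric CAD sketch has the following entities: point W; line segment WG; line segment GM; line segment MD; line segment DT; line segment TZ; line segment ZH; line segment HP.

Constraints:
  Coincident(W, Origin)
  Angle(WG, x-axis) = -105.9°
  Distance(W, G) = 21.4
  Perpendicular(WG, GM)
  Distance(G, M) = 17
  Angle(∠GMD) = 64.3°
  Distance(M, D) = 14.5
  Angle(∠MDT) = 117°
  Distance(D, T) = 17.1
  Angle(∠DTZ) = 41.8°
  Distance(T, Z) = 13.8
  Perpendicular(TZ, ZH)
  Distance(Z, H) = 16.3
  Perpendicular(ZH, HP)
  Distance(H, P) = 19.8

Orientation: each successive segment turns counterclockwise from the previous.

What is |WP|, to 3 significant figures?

8.06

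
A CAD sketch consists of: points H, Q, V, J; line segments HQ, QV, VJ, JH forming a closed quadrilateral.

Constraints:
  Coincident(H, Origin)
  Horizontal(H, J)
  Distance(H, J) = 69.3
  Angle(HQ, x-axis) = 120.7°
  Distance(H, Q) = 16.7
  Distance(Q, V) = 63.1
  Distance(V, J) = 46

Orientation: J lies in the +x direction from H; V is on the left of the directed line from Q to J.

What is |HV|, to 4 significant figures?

63.67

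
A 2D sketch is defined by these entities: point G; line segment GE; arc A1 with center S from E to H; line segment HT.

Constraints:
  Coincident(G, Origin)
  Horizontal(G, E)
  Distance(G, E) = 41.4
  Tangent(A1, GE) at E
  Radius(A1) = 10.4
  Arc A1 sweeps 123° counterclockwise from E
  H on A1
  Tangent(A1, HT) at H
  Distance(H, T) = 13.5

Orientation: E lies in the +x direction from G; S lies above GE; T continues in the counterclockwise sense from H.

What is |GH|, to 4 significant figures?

52.63

G is at the origin; GE is horizontal with |GE| = 41.4 and E on the +x side, so E = (41.40, 0.000). Tangency of A1 to GE means the radius SE is perpendicular to GE, so S = E + (0, 10.4) = (41.40, 10.40). On A1, E sits at bearing -90° from S; a 123° counterclockwise sweep puts H at bearing 33°, so H = S + 10.4·(cos 33°, sin 33°) = (50.12, 16.06). Then |GH| = |H − G| = 52.63.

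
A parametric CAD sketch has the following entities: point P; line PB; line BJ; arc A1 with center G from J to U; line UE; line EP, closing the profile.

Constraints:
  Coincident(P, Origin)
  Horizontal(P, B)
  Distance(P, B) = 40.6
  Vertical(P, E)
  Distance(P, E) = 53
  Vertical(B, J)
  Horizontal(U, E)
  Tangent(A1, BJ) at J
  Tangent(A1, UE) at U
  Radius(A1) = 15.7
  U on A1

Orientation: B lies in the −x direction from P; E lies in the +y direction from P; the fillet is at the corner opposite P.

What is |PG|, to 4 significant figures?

44.85

P is at the origin; P and B share the same y with |PB| = 40.6 and B on the −x side, so B = (-40.60, 0.000). PE is vertical with |PE| = 53.0 and E on the +y side, so E = (0.000, 53.00). The virtual corner opposite P is at (-40.60, 53.00). The tangent condition forces GJ to be normal to BJ and A1 meets UE tangentially, so GU is at right angles to UE, with radius 15.7, so the center G sits 15.7 in from both sides at G = (-24.90, 37.30). Then |PG| = |G − P| = 44.85.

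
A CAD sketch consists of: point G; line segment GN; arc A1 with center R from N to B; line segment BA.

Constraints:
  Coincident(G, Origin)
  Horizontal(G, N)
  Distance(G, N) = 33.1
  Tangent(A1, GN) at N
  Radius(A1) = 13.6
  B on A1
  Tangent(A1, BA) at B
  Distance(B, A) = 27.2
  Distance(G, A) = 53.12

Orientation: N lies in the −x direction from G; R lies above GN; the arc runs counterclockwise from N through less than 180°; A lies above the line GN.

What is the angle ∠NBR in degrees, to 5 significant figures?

34.660°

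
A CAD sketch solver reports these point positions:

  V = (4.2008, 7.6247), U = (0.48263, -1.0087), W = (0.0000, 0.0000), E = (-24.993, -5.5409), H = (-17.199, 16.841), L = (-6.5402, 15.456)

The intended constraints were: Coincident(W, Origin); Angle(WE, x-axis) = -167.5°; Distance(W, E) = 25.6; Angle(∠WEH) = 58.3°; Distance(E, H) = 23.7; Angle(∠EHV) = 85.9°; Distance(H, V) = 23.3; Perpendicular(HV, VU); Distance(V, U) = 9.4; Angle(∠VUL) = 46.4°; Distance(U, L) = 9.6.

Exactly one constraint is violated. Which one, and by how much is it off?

Distance(U, L) = 9.6 — off by 8.30.

W = (0.00, 0.00) ✓; WE at -167.5° ✓; |WE| = 25.60 ✓; ∠WEH = 58.30° ✓; |EH| = 23.70 ✓; ∠EHV = 85.90° ✓; |HV| = 23.30 ✓; ∠(HV, VU) = 90.00° ✓; |VU| = 9.400 ✓; ∠VUL = 46.40° ✓; |UL| = 17.90 ✗.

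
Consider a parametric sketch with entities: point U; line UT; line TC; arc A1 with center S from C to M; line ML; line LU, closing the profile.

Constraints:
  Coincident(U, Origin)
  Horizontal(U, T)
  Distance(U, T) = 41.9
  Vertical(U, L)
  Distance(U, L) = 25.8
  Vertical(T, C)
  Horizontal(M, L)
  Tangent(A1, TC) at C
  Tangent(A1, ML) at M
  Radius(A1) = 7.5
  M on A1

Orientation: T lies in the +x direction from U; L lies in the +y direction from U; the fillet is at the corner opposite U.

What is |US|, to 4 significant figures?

38.96

U is at the origin; U and T share the same y with |UT| = 41.9 and T on the +x side, so T = (41.90, 0.000). UL is vertical with |UL| = 25.8 and L on the +y side, so L = (0.000, 25.80). The virtual corner opposite U is at (41.90, 25.80). Tangency of A1 to TC means the radius SC is perpendicular to TC and A1 meets ML tangentially, so SM is at right angles to ML, with radius 7.5, so the center S sits 7.5 in from both sides at S = (34.40, 18.30). Then |US| = |S − U| = 38.96.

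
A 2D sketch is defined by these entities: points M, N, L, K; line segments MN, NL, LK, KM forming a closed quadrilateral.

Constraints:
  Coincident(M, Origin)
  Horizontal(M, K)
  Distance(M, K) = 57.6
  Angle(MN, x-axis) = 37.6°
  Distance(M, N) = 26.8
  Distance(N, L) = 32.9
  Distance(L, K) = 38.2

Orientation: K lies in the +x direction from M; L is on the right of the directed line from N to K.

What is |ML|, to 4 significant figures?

28.42

M is at the origin; M and K share the same y with |MK| = 57.6 and K in +x, so K = (57.6, 0). MN runs at 37.6° with |MN| = 26.8, so N = (21.23, 16.35). L is determined by |NL| = 32.9 and |LK| = 38.2 together: it lies at the intersection of circle(N, 32.9) and circle(K, 38.2). With |NK| = 39.87, the foot of the radical line on NK is 15.21 from N and the perpendicular offset is √(32.9² − 15.21²) = 29.17. Taking the right-of-NK solution: L = (23.14, -16.49).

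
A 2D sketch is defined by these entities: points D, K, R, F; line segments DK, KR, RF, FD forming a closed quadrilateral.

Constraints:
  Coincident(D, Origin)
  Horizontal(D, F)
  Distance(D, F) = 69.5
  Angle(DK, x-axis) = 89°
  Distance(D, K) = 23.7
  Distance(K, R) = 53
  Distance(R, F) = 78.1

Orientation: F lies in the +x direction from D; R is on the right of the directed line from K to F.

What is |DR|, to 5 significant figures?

29.345

D is at the origin; D and F share the same y with |DF| = 69.5 and F in +x, so F = (69.5, 0). DK runs at 89.0° with |DK| = 23.7, so K = (0.41362, 23.696). R is determined by |KR| = 53.0 and |RF| = 78.1 together: it lies at the intersection of circle(K, 53.0) and circle(F, 78.1). With |KF| = 73.037, the foot of the radical line on KF is 13.992 from K and the perpendicular offset is √(53.0² − 13.992²) = 51.120. Taking the right-of-KF solution: R = (-2.9369, -29.198).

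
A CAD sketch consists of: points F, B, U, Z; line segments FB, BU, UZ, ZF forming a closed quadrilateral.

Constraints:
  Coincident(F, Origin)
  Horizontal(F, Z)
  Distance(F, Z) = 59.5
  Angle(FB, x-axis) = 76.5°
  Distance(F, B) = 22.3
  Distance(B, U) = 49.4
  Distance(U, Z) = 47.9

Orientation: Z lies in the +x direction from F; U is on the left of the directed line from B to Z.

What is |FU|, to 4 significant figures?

66.77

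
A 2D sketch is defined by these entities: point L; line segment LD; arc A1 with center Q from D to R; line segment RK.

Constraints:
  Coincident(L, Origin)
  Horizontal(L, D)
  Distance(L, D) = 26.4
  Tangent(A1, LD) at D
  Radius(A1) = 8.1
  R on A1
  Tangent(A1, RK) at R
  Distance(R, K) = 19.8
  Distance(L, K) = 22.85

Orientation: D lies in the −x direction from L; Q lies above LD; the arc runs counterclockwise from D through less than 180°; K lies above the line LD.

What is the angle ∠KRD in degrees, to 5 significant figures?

150.51°

L is at the origin; L and D share the same y with |LD| = 26.4 and D on the −x side, so D = (-26.400, 0.0000). The tangent condition forces QD to be normal to LD, so Q = D + (0, 8.1) = (-26.400, 8.1000). Since QR ⟂ RK (tangency), |QK| = √(8.1² + 19.8²) = 21.393 regardless of where R sits on A1. So K lies on both circle(L, 22.85) and circle(Q, 21.393); the above-LD intersection is K = (-9.2535, 20.892). R is the foot of the tangent from K: R = (-19.459, 3.9251).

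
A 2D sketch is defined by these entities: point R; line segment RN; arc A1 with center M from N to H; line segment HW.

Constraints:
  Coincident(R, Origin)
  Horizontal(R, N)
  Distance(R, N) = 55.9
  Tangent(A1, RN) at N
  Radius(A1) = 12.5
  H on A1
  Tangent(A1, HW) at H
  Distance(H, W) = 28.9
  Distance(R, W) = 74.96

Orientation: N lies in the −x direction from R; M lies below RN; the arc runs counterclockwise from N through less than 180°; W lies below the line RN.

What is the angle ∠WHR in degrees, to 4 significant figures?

88.79°

R is at the origin; RN is horizontal with |RN| = 55.9 and N on the −x side, so N = (-55.90, 0.000). The tangent condition forces MN to be normal to RN, so M = N + (0, -12.5) = (-55.90, -12.50). Since MH ⟂ HW (tangency), |MW| = √(12.5² + 28.9²) = 31.49 regardless of where H sits on A1. So W lies on both circle(R, 74.96) and circle(M, 31.49); the below-RN intersection is W = (-61.00, -43.57). H is the foot of the tangent from W: H = (-68.02, -15.54).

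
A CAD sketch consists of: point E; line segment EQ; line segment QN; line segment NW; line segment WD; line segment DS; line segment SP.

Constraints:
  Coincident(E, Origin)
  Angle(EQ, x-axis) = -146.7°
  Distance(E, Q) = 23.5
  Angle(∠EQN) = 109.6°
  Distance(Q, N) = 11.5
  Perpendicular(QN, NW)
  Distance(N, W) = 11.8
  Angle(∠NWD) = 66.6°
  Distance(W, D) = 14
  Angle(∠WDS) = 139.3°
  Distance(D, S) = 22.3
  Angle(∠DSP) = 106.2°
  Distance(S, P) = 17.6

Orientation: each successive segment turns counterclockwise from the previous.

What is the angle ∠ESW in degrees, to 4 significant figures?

36.31°

∠NWD = 66.6° gives WD at 127.1° from the x-axis; with |WD| = 14.0, D = (-13.90, -10.11). ∠WDS = 139.3° gives DS at 167.8° from the x-axis; with |DS| = 22.3, S = (-35.69, -5.401). Then cos ∠ESW = SE·SW / (|SE||SW|), giving 36.31°.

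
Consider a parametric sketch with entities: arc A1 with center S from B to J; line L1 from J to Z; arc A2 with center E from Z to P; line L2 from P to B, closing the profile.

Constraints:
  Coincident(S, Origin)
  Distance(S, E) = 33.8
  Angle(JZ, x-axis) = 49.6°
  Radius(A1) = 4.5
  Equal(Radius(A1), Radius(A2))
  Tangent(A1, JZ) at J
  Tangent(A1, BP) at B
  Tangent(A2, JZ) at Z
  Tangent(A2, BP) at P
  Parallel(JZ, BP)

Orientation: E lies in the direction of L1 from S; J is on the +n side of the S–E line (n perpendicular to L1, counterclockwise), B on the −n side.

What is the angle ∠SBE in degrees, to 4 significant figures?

82.42°

The slot axis is L1's direction at 49.6°, so u = (cos 49.6°, sin 49.6°) = (0.6481, 0.7615) and n = (−sin 49.6°, cos 49.6°) = (-0.7615, 0.6481). S is at the origin and E lies 33.8 along u from S, so E = 33.8·u = (21.91, 25.74). Tangency of A1 to both parallel lines with radius 4.5 puts J and B at S ± 4.5·n: J = (-3.427, 2.917), B = (3.427, -2.917). Then cos ∠SBE = BS·BE / (|BS||BE|), giving 82.42°.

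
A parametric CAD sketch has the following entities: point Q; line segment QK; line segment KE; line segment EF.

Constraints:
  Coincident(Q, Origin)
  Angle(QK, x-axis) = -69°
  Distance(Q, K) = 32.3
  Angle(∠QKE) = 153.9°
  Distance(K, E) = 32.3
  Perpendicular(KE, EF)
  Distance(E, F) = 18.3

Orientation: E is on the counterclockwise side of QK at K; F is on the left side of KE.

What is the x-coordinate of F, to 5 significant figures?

47.694

∠QKE = 153.9°, so KE runs at -69.0° + (180° − 153.9°) = -42.900° from the x-axis; with |KE| = 32.3, E = K + 32.3·(cos -42.900°, sin -42.900°) = (35.236, -52.142). KE is perpendicular to EF; with |EF| = 18.3 on the left of KE, F = E + 18.3·(0.68072, 0.73254) = (47.694, -38.736). So F.x = 47.694.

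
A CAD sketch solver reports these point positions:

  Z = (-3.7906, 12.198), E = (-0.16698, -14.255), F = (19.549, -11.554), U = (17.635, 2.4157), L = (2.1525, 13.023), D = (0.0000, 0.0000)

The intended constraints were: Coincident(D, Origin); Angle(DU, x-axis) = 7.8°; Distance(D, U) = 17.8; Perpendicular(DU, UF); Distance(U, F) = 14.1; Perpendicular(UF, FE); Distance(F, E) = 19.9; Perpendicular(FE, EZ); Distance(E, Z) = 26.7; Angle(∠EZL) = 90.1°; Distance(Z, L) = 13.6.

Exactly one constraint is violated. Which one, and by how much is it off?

Distance(Z, L) = 13.6 — off by 7.60.

D = (0.00, 0.00) ✓; DU at 7.800° ✓; |DU| = 17.80 ✓; ∠(DU, UF) = 90.00° ✓; |UF| = 14.10 ✓; ∠(UF, FE) = 90.00° ✓; |FE| = 19.90 ✓; ∠(FE, EZ) = 90.00° ✓; |EZ| = 26.70 ✓; ∠EZL = 90.10° ✓; |ZL| = 6.000 ✗.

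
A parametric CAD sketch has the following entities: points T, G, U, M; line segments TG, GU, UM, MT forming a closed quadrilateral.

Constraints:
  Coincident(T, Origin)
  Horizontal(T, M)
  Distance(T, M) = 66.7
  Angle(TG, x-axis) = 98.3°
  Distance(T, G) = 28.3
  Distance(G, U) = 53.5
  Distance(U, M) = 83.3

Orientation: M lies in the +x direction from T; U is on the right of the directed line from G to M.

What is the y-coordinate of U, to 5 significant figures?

-24.777

Checks: |GU| = 53.50 ✓; |UM| = 83.30 ✓.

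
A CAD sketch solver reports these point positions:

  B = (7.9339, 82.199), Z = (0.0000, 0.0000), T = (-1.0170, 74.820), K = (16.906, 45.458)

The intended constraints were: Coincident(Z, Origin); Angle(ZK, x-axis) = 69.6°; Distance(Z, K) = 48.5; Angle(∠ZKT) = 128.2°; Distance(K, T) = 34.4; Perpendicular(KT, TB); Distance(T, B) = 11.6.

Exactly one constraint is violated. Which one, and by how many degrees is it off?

Perpendicular(KT, TB) — off by 8.10°.

Z = (0.00, 0.00) ✓; ZK at 69.60° ✓; |ZK| = 48.50 ✓; ∠ZKT = 128.2° ✓; |KT| = 34.40 ✓; ∠(KT, TB) = 81.90° ✗; |TB| = 11.60 ✓.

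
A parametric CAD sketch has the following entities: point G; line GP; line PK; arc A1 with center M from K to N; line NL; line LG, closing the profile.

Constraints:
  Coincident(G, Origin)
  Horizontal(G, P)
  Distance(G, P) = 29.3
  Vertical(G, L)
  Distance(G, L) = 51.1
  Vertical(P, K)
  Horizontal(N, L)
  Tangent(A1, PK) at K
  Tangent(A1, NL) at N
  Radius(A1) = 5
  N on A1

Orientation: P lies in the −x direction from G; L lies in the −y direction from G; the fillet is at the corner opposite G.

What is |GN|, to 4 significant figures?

56.58

G is at the origin; GP is horizontal with |GP| = 29.3 and P on the −x side, so P = (-29.30, 0.000). GL is vertical with |GL| = 51.1 and L on the −y side, so L = (0.000, -51.10). The virtual corner opposite G is at (-29.30, -51.10). Since A1 is tangent to PK there, MK ⟂ PK and since A1 is tangent to NL there, MN ⟂ NL, with radius 5.0, so the center M sits 5.0 in from both sides at M = (-24.30, -46.10). That places the tangent points at K = (-29.30, -46.10) on PK and N = (-24.30, -51.10) on NL. Then |GN| = |N − G| = 56.58.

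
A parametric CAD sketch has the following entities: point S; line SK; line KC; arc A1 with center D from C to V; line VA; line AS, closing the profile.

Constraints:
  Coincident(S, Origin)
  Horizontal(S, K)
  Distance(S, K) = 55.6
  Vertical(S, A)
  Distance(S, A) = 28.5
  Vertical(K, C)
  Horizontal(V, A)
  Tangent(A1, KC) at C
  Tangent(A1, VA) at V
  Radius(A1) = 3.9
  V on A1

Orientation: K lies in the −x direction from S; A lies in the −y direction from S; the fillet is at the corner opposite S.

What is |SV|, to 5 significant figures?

59.035

The virtual corner opposite S is at (-55.600, -28.500). A1 meets KC tangentially, so DC is at right angles to KC and A1 meets VA tangentially, so DV is at right angles to VA, with radius 3.9, so the center D sits 3.9 in from both sides at D = (-51.700, -24.600). That places the tangent points at C = (-55.600, -24.600) on KC and V = (-51.700, -28.500) on VA. Then |SV| = |V − S| = 59.035.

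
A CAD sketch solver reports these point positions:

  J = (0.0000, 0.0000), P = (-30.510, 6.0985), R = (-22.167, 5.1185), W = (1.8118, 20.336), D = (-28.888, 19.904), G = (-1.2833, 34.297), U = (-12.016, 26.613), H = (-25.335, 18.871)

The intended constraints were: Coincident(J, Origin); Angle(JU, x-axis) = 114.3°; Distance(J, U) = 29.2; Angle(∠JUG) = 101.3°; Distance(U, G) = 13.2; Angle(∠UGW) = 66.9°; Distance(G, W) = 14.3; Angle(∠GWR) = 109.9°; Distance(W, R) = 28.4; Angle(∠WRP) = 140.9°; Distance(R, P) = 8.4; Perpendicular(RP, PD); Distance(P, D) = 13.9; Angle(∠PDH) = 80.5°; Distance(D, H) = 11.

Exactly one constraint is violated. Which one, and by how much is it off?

Distance(D, H) = 11 — off by 7.30.

J = (0.00, 0.00) ✓; JU at 114.3° ✓; |JU| = 29.20 ✓; ∠JUG = 101.3° ✓; |UG| = 13.20 ✓; ∠UGW = 66.90° ✓; |GW| = 14.30 ✓; ∠GWR = 109.9° ✓; |WR| = 28.40 ✓; ∠WRP = 140.9° ✓; |RP| = 8.400 ✓; ∠(RP, PD) = 90.00° ✓; |PD| = 13.90 ✓; ∠PDH = 80.49° ✓; |DH| = 3.700 ✗.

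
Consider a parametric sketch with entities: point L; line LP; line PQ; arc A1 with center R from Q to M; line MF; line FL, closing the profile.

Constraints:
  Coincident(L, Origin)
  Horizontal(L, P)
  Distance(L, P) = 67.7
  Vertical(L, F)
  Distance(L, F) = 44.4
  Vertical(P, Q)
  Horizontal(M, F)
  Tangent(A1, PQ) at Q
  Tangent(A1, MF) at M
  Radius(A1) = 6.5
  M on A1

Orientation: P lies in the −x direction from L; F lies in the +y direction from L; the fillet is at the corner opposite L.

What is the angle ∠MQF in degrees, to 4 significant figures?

39.52°

L is at the origin; L and P share the same y with |LP| = 67.7 and P on the −x side, so P = (-67.70, 0.000). LF is vertical with |LF| = 44.4 and F on the +y side, so F = (0.000, 44.40). The virtual corner opposite L is at (-67.70, 44.40). Tangency of A1 to PQ means the radius RQ is perpendicular to PQ and A1 meets MF tangentially, so RM is at right angles to MF, with radius 6.5, so the center R sits 6.5 in from both sides at R = (-61.20, 37.90). That places the tangent points at Q = (-67.70, 37.90) on PQ and M = (-61.20, 44.40) on MF. Then cos ∠MQF = QM·QF / (|QM||QF|), giving 39.52°.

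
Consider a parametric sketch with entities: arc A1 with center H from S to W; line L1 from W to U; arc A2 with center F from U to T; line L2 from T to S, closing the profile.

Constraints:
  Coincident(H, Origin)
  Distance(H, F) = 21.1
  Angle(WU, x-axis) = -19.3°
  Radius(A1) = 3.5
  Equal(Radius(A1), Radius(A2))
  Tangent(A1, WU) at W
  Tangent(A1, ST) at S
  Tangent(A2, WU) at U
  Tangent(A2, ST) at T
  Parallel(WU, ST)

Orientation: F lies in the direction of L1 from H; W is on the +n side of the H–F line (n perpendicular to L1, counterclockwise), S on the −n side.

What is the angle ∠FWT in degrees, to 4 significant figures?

8.935°

The slot axis is L1's direction at -19.3°, so u = (cos -19.3°, sin -19.3°) = (0.9438, -0.3305) and n = (−sin -19.3°, cos -19.3°) = (0.3305, 0.9438). H is at the origin and F lies 21.1 along u from H, so F = 21.1·u = (19.91, -6.974). Tangency of A1 to both parallel lines with radius 3.5 puts W and S at H ± 3.5·n: W = (1.157, 3.303), S = (-1.157, -3.303). Equal radii place U and T the same way about F: U = F + 3.5·n = (21.07, -3.671), T = F − 3.5·n = (18.76, -10.28). Then cos ∠FWT = WF·WT / (|WF||WT|), giving 8.935°.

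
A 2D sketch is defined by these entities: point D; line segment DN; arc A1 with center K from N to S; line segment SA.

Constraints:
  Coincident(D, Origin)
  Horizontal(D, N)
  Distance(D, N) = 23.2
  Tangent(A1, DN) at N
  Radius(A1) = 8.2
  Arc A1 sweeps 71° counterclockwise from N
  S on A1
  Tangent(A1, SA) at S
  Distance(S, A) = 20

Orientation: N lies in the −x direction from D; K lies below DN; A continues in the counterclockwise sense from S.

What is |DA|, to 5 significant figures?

44.732

D is at the origin; D and N share the same y with |DN| = 23.2 and N on the −x side, so N = (-23.200, 0.0000). A1 meets DN tangentially, so KN is at right angles to DN, so K = N + (0, -8.2) = (-23.200, -8.2000). On A1, N sits at bearing 90° from K; a 71° counterclockwise sweep puts S at bearing 161°, so S = K + 8.2·(cos 161°, sin 161°) = (-30.953, -5.5303). Tangency of A1 to SA means the radius KS is perpendicular to SA, so SA runs along (−sin 161°, cos 161°); with |SA| = 20.0, A = (-37.465, -24.441). Then |DA| = |A − D| = 44.732.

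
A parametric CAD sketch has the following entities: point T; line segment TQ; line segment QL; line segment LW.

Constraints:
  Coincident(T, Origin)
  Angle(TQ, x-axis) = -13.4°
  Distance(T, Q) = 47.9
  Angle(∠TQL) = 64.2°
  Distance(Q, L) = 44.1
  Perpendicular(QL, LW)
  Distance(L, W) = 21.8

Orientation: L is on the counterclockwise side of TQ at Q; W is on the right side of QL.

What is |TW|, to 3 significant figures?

69.0

T is at the origin; TQ runs at -13.4° with length 47.9, so Q = 47.9·(cos -13.4°, sin -13.4°) = (46.6, -11.1). ∠TQL = 64.2°, so QL runs at -13.4° + (180° − 64.2°) = 102° from the x-axis; with |QL| = 44.1, L = Q + 44.1·(cos 102°, sin 102°) = (37.1, 32.0). QL ⟂ LW; with |LW| = 21.8 on the right of QL, W = L + 21.8·(0.977, 0.215) = (58.4, 36.7). Then |TW| = |W − T| = 69.0.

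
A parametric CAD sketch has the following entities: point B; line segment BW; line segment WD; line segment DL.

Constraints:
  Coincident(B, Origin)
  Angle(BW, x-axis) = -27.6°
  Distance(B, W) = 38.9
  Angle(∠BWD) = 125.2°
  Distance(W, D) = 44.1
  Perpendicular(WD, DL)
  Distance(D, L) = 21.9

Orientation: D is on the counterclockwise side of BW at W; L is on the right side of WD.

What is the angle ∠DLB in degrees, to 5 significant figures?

51.095°

∠BWD = 125.2°, so WD runs at -27.6° + (180° − 125.2°) = 27.200° from the x-axis; with |WD| = 44.1, D = W + 44.1·(cos 27.200°, sin 27.200°) = (73.697, 2.1358). WD ⟂ DL; with |DL| = 21.9 on the right of WD, L = D + 21.9·(0.45710, -0.88942) = (83.707, -17.342). Then cos ∠DLB = LD·LB / (|LD||LB|), giving 51.095°.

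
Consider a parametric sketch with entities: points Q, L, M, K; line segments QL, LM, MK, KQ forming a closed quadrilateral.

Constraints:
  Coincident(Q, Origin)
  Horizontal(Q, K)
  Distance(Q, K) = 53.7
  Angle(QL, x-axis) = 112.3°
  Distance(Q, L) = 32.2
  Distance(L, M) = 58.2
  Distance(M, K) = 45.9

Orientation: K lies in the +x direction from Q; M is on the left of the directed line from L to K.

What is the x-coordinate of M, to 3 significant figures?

44.0

Checks: |LM| = 58.20 ✓; |MK| = 45.90 ✓.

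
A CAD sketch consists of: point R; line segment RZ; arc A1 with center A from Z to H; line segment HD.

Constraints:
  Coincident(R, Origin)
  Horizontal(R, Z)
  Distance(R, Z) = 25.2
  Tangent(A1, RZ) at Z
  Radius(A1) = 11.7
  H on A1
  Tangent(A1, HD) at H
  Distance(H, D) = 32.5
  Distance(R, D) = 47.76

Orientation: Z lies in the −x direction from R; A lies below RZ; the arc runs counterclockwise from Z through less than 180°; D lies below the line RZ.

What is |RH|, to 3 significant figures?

39.4

Checks: R.y = 0.00, Z.y = 0.00 ✓; |RZ| = 25.20 ✓; |AH| = 11.70 ✓; ∠(AH, HD) = 90.00° ✓; |HD| = 32.50 ✓; |RD| = 47.76 ✓.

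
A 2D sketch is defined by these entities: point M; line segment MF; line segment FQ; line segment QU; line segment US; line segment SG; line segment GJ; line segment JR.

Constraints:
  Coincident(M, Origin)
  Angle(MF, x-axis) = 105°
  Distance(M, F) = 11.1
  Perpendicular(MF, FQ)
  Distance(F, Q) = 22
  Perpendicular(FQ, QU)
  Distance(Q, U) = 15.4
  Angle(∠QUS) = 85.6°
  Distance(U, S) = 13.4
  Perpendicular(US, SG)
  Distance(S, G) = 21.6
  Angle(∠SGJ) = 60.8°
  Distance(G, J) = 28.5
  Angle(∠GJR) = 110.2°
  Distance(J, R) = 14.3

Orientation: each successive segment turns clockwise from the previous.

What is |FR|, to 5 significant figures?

38.090

M is at the origin; MF runs at 105.0° with length 11.1, so F = (-2.8729, 10.722). The perpendicularity gives FQ at right angles to MF, so FQ runs at 15.000°; with |FQ| = 22.0, Q = (18.377, 16.416). The perpendicularity gives QU at right angles to FQ, so QU runs at -75.000°; with |QU| = 15.4, U = (22.363, 1.5405). ∠QUS = 85.6° gives US at -169.40° from the x-axis; with |US| = 13.4, S = (9.1920, -0.92441). US is perpendicular to SG, so SG runs at 100.60°; with |SG| = 21.6, G = (5.2186, 20.307). ∠SGJ = 60.8° gives GJ at -18.600° from the x-axis; with |GJ| = 28.5, J = (32.230, 11.217). ∠GJR = 110.2° gives JR at -88.400° from the x-axis; with |JR| = 14.3, R = (32.629, -3.0778). Then |FR| = |R − F| = 38.090.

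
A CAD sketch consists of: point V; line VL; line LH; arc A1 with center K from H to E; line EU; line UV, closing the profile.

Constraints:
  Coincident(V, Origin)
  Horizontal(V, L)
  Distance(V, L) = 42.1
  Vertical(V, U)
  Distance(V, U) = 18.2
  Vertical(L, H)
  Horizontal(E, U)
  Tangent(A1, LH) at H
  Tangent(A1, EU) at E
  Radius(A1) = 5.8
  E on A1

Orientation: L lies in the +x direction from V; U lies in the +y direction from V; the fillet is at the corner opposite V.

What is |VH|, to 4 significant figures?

43.89

V is at the origin; V and L share the same y with |VL| = 42.1 and L on the +x side, so L = (42.10, 0.000). VU is vertical with |VU| = 18.2 and U on the +y side, so U = (0.000, 18.20). The virtual corner opposite V is at (42.10, 18.20). The tangent condition forces KH to be normal to LH and tangency of A1 to EU means the radius KE is perpendicular to EU, with radius 5.8, so the center K sits 5.8 in from both sides at K = (36.30, 12.40). That places the tangent points at H = (42.10, 12.40) on LH and E = (36.30, 18.20) on EU. Then |VH| = |H − V| = 43.89.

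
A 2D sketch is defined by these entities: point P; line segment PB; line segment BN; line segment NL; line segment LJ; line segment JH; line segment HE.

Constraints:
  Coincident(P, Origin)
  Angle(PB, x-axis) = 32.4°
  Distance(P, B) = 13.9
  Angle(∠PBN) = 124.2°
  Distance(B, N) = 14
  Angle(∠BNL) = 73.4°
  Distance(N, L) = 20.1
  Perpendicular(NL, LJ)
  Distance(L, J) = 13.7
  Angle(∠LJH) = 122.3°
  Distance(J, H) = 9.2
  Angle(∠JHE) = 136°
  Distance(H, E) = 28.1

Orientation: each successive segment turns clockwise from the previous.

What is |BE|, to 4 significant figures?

19.20

P is at the origin; PB runs at 32.4° with length 13.9, so B = (11.74, 7.448). ∠PBN = 124.2° gives BN at -23.40° from the x-axis; with |BN| = 14.0, N = (24.58, 1.888). ∠BNL = 73.4° gives NL at -130.0° from the x-axis; with |NL| = 20.1, L = (11.66, -13.51). NL is perpendicular to LJ, so LJ runs at 140.0°; with |LJ| = 13.7, J = (1.170, -4.703). ∠LJH = 122.3° gives JH at 82.30° from the x-axis; with |JH| = 9.2, H = (2.403, 4.414). ∠JHE = 136.0° gives HE at 38.30° from the x-axis; with |HE| = 28.1, E = (24.45, 21.83). Then |BE| = |E − B| = 19.20.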